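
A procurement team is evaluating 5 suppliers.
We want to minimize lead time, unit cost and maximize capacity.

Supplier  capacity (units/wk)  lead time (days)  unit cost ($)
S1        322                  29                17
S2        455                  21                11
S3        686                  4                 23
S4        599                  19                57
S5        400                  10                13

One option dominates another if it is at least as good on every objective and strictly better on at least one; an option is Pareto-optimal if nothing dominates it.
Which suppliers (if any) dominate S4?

S3: capacity 686≥599, lead time 4≤19, unit cost 23≤57 — dominates S4.
Others (S1, S2, S5) are each worse than S4 on at least one objective.

S3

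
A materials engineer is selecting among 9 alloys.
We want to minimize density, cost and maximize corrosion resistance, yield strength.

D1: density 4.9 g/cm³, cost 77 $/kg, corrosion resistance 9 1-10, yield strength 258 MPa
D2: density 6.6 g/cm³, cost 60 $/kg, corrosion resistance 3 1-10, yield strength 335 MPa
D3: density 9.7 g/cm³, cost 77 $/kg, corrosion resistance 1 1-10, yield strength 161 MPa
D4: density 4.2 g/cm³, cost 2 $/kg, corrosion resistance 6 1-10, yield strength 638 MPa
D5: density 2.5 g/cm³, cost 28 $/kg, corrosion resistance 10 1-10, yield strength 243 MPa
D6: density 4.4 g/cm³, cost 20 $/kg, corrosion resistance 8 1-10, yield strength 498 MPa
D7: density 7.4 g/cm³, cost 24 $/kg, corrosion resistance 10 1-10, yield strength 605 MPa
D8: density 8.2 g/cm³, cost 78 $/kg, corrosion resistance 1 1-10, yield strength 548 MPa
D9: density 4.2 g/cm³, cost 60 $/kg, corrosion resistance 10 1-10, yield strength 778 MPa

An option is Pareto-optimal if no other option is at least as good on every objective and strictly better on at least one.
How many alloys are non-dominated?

5

D1: dominated by D9 (density 4.2≤4.9, cost 60≤77, corrosion resistance 10≥9, yield strength 778≥258).
D2: dominated by D4 (density 4.2≤6.6, cost 2≤60, corrosion resistance 6≥3, yield strength 638≥335).
D3: dominated by D1 (density 4.9≤9.7, cost 77≤77, corrosion resistance 9≥1, yield strength 258≥161).
D4: not dominated (best cost).
D5: not dominated (best density).
D6: not dominated.
D7: not dominated.
D8: dominated by D4 (density 4.2≤8.2, cost 2≤78, corrosion resistance 6≥1, yield strength 638≥548).
D9: not dominated (best yield strength).
Pareto-optimal: D4, D5, D6, D7, D9 → 5.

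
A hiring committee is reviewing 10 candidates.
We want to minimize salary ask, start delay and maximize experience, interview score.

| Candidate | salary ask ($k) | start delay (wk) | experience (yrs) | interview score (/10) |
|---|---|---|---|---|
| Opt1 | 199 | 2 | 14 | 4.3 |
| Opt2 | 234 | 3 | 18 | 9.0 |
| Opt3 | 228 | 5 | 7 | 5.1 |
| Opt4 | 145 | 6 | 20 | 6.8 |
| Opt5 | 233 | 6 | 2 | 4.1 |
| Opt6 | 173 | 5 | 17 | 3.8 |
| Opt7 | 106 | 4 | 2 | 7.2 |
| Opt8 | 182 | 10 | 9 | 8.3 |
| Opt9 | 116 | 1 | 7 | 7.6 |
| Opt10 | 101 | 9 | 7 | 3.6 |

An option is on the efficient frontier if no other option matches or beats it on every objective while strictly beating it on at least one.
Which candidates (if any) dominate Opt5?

Opt1, Opt3, Opt4, Opt7, Opt9

Opt1: salary ask 199≤233, start delay 2≤6, experience 14≥2, interview score 4.3≥4.1 — dominates Opt5.
Opt3: salary ask 228≤233, start delay 5≤6, experience 7≥2, interview score 5.1≥4.1 — dominates Opt5.
Opt4: salary ask 145≤233, start delay 6≤6, experience 20≥2, interview score 6.8≥4.1 — dominates Opt5.
Opt7: salary ask 106≤233, start delay 4≤6, experience 2≥2, interview score 7.2≥4.1 — dominates Opt5.
Opt9: salary ask 116≤233, start delay 1≤6, experience 7≥2, interview score 7.6≥4.1 — dominates Opt5.
Others (Opt2, Opt6, Opt8, Opt10) are each worse than Opt5 on at least one objective.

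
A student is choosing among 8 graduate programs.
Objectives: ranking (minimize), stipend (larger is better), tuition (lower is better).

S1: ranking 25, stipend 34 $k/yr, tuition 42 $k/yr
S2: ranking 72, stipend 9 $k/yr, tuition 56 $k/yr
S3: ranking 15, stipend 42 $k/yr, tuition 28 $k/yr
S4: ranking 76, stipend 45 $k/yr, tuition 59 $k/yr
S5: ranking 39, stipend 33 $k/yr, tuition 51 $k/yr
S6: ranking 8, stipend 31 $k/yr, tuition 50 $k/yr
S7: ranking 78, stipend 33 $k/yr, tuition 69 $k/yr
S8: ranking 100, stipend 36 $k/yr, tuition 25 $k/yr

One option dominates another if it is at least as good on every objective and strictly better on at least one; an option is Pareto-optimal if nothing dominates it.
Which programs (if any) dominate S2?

S1, S3, S5, S6

S1: ranking 25≤72, stipend 34≥9, tuition 42≤56 — dominates S2.
S3: ranking 15≤72, stipend 42≥9, tuition 28≤56 — dominates S2.
S5: ranking 39≤72, stipend 33≥9, tuition 51≤56 — dominates S2.
S6: ranking 8≤72, stipend 31≥9, tuition 50≤56 — dominates S2.
Others (S4, S7, S8) are each worse than S2 on at least one objective.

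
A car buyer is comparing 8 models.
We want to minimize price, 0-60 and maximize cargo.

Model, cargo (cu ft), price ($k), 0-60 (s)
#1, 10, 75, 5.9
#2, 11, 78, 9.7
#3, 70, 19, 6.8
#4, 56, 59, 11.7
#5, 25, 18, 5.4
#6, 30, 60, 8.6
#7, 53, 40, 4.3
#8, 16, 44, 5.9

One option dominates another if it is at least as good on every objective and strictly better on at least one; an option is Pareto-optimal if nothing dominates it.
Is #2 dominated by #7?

Yes

#7 vs #2: cargo 53≥11, price 40≤78, 0-60 4.3≤9.7 — #7 is at least as good on every objective with at least one strict improvement.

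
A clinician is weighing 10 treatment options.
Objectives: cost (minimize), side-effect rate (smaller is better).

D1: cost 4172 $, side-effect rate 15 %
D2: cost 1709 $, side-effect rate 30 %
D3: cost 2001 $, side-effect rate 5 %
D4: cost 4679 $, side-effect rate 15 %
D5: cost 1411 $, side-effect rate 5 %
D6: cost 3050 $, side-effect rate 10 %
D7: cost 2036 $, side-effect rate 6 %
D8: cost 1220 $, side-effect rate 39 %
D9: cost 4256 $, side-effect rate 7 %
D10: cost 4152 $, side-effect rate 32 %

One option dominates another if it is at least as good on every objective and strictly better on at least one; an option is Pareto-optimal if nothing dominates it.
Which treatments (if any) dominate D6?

D3, D5, D7

D3: cost 2001≤3050, side-effect rate 5≤10 — dominates D6.
D5: cost 1411≤3050, side-effect rate 5≤10 — dominates D6.
D7: cost 2036≤3050, side-effect rate 6≤10 — dominates D6.
Others (D1, D2, D4, D8, D9, D10) are each worse than D6 on at least one objective.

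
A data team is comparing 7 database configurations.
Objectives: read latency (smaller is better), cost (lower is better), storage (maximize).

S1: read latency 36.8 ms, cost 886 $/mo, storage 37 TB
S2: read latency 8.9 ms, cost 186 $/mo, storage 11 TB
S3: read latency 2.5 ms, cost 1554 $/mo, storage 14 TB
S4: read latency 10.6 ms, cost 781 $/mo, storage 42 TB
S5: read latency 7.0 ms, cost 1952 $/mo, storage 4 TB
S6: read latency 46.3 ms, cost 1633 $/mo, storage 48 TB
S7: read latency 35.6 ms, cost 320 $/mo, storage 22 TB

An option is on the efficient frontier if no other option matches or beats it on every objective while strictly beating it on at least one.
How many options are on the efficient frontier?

5

S1: dominated by S4 (read latency 10.6≤36.8, cost 781≤886, storage 42≥37).
S2: not dominated (best cost).
S3: not dominated (best read latency).
S4: not dominated.
S5: dominated by S3 (read latency 2.5≤7.0, cost 1554≤1952, storage 14≥4).
S6: not dominated (best storage).
S7: not dominated.
Pareto-optimal: S2, S3, S4, S6, S7 → 5.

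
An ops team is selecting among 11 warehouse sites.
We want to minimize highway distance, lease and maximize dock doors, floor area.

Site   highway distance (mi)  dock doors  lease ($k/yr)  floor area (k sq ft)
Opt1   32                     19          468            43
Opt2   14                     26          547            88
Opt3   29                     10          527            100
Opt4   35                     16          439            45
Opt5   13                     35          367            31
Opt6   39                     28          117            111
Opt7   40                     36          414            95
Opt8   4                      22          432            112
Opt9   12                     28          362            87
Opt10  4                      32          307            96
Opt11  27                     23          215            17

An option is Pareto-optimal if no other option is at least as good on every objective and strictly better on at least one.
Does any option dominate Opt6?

No

Opt1: worse on dock doors (19 vs 28).
Opt2: worse on dock doors (26 vs 28).
Opt3: worse on dock doors (10 vs 28).
Opt4: worse on dock doors (16 vs 28).
Opt5: worse on lease (367 vs 117).
Opt7: worse on highway distance (40 vs 39).
Opt8: worse on dock doors (22 vs 28).
Opt9: worse on lease (362 vs 117).
Opt10: worse on lease (307 vs 117).
Opt11: worse on dock doors (23 vs 28).
No option is at least as good as Opt6 on every objective and strictly better on one.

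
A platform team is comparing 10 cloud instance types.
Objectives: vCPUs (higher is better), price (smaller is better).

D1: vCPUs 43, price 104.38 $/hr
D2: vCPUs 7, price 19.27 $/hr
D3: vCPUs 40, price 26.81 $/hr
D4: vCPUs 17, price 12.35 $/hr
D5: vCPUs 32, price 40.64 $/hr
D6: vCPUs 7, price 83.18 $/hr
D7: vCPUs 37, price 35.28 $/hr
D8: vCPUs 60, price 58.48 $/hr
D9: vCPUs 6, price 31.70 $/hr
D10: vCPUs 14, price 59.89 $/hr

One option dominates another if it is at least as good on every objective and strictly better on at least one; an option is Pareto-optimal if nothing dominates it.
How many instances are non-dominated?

D1: dominated by D8 (vCPUs 60≥43, price 58.48≤104.38).
D2: dominated by D4 (vCPUs 17≥7, price 12.35≤19.27).
D3: not dominated.
D4: not dominated (best price).
D5: dominated by D3 (vCPUs 40≥32, price 26.81≤40.64).
D6: dominated by D2 (vCPUs 7≥7, price 19.27≤83.18).
D7: dominated by D3 (vCPUs 40≥37, price 26.81≤35.28).
D8: not dominated (best vCPUs).
D9: dominated by D2 (vCPUs 7≥6, price 19.27≤31.70).
D10: dominated by D3 (vCPUs 40≥14, price 26.81≤59.89).
Pareto-optimal: D3, D4, D8 → 3.

3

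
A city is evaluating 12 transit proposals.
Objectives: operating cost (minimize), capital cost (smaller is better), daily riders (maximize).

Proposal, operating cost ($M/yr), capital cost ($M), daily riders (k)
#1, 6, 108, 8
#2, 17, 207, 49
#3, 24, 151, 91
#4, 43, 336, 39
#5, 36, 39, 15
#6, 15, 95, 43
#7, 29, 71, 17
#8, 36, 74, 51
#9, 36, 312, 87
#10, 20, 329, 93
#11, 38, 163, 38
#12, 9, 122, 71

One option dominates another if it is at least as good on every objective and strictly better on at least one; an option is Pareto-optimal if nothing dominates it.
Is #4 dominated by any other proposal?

#2 vs #4: operating cost 17≤43, capital cost 207≤336, daily riders 49≥39 — #2 is at least as good on every objective and strictly better on at least one, so #2 dominates #4.

Yes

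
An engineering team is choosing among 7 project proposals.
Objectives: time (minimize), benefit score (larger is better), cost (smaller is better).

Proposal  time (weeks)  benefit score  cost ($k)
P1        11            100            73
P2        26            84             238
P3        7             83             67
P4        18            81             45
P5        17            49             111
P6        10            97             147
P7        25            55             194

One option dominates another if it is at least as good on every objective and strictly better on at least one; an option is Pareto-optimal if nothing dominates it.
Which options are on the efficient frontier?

P1, P3, P4, P6

P1: not dominated (best benefit score).
P2: dominated by P1 (time 11≤26, benefit score 100≥84, cost 73≤238).
P3: not dominated (best time).
P4: not dominated (best cost).
P5: dominated by P1 (time 11≤17, benefit score 100≥49, cost 73≤111).
P6: not dominated.
P7: dominated by P1 (time 11≤25, benefit score 100≥55, cost 73≤194).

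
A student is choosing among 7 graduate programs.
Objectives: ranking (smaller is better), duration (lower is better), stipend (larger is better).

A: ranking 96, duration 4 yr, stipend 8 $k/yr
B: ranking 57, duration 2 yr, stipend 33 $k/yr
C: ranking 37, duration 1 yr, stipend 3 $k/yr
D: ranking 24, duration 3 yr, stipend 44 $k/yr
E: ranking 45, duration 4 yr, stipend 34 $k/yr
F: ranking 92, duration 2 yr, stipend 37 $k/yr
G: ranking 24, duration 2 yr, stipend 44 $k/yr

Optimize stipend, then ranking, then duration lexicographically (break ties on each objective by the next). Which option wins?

G

First maximize stipend: best is 44, kept {D, G}.
Then minimize ranking: best is 24, kept {D, G}.
Then minimize duration: best is 2, kept {G}.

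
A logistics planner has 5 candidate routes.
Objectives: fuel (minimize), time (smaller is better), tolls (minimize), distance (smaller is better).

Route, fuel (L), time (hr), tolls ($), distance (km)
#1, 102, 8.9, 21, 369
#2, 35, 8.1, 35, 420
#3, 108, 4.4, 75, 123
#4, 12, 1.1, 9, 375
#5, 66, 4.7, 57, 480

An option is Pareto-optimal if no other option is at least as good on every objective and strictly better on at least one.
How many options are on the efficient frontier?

#1: not dominated.
#2: dominated by #4 (fuel 12≤35, time 1.1≤8.1, tolls 9≤35, distance 375≤420).
#3: not dominated (best distance).
#4: not dominated (best fuel).
#5: dominated by #4 (fuel 12≤66, time 1.1≤4.7, tolls 9≤57, distance 375≤480).
Pareto-optimal: #1, #3, #4 → 3.

3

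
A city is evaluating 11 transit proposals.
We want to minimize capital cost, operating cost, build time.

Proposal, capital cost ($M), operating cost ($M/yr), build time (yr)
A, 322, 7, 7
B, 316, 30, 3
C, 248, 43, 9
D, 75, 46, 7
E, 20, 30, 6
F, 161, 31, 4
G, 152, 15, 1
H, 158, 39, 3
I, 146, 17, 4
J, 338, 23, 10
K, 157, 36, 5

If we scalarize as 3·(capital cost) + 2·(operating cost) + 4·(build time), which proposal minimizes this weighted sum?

E

A: 3·322 + 2·7 + 4·7 = 1008
B: 3·316 + 2·30 + 4·3 = 1020
C: 3·248 + 2·43 + 4·9 = 866
D: 3·75 + 2·46 + 4·7 = 345
E: 3·20 + 2·30 + 4·6 = 144
F: 3·161 + 2·31 + 4·4 = 561
G: 3·152 + 2·15 + 4·1 = 490
H: 3·158 + 2·39 + 4·3 = 564
I: 3·146 + 2·17 + 4·4 = 488
J: 3·338 + 2·23 + 4·10 = 1100
K: 3·157 + 2·36 + 4·5 = 563
Lowest: E at 144.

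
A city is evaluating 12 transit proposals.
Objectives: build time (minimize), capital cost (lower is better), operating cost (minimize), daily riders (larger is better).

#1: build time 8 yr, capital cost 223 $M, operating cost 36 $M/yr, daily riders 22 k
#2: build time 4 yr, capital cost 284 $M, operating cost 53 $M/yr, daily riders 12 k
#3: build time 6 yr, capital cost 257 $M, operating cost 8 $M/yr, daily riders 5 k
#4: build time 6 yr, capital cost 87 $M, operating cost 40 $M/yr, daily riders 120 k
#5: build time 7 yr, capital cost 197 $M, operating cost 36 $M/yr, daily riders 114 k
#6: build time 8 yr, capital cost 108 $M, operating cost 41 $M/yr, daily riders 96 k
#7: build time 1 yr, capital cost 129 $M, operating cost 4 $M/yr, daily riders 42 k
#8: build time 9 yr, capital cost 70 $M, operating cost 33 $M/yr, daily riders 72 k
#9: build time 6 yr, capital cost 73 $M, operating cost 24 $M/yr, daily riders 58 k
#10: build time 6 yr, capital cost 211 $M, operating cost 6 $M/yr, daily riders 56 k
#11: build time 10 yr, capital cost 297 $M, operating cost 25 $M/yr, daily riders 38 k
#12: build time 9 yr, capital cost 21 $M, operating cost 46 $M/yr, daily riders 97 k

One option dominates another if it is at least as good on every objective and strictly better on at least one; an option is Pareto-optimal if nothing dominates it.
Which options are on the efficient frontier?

#1: dominated by #5 (build time 7≤8, capital cost 197≤223, operating cost 36≤36, daily riders 114≥22).
#2: dominated by #7 (build time 1≤4, capital cost 129≤284, operating cost 4≤53, daily riders 42≥12).
#3: dominated by #7 (build time 1≤6, capital cost 129≤257, operating cost 4≤8, daily riders 42≥5).
#4: not dominated (best daily riders).
#5: not dominated.
#6: dominated by #4 (build time 6≤8, capital cost 87≤108, operating cost 40≤41, daily riders 120≥96).
#7: not dominated (best build time).
#8: not dominated.
#9: not dominated.
#10: not dominated.
#11: dominated by #7 (build time 1≤10, capital cost 129≤297, operating cost 4≤25, daily riders 42≥38).
#12: not dominated (best capital cost).

#4, #5, #7, #8, #9, #10, #12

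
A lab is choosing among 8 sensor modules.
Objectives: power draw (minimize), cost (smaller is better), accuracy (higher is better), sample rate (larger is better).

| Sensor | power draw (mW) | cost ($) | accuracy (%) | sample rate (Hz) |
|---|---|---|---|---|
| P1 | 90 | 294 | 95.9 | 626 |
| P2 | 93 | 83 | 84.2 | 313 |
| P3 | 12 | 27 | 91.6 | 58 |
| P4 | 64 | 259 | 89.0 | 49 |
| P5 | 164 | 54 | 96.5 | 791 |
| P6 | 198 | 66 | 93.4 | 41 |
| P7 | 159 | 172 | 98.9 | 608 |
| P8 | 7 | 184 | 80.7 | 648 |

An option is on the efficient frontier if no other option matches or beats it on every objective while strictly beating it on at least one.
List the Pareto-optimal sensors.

P1: not dominated.
P2: not dominated.
P3: not dominated (best cost).
P4: dominated by P3 (power draw 12≤64, cost 27≤259, accuracy 91.6≥89.0, sample rate 58≥49).
P5: not dominated (best sample rate).
P6: dominated by P5 (power draw 164≤198, cost 54≤66, accuracy 96.5≥93.4, sample rate 791≥41).
P7: not dominated (best accuracy).
P8: not dominated (best power draw).

P1, P2, P3, P5, P7, P8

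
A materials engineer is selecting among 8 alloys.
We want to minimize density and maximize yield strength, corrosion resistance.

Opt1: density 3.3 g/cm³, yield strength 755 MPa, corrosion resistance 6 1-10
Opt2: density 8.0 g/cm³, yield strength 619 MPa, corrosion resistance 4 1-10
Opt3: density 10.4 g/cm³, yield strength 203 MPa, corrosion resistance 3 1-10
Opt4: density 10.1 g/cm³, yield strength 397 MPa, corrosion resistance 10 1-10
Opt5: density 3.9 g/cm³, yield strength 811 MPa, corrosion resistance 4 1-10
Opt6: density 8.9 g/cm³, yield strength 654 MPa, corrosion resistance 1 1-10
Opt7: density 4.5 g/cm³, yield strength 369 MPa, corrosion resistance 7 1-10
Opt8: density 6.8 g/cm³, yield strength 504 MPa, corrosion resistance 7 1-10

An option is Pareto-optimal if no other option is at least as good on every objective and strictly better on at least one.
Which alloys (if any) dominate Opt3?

Opt1: density 3.3≤10.4, yield strength 755≥203, corrosion resistance 6≥3 — dominates Opt3.
Opt2: density 8.0≤10.4, yield strength 619≥203, corrosion resistance 4≥3 — dominates Opt3.
Opt4: density 10.1≤10.4, yield strength 397≥203, corrosion resistance 10≥3 — dominates Opt3.
Opt5: density 3.9≤10.4, yield strength 811≥203, corrosion resistance 4≥3 — dominates Opt3.
Opt7: density 4.5≤10.4, yield strength 369≥203, corrosion resistance 7≥3 — dominates Opt3.
Opt8: density 6.8≤10.4, yield strength 504≥203, corrosion resistance 7≥3 — dominates Opt3.
Others (Opt6) are each worse than Opt3 on at least one objective.

Opt1, Opt2, Opt4, Opt5, Opt7, Opt8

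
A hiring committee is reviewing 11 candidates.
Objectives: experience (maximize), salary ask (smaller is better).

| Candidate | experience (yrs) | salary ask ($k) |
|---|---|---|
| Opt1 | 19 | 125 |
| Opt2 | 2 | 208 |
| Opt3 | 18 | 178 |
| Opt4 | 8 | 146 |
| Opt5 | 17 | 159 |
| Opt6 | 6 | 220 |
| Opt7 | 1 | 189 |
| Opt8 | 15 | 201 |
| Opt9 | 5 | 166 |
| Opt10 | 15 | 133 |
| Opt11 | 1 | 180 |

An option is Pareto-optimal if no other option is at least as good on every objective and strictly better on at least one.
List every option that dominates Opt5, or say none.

Opt1: experience 19≥17, salary ask 125≤159 — dominates Opt5.
Others (Opt2, Opt3, Opt4, Opt6, Opt7, Opt8, Opt9, Opt10, Opt11) are each worse than Opt5 on at least one objective.

Opt1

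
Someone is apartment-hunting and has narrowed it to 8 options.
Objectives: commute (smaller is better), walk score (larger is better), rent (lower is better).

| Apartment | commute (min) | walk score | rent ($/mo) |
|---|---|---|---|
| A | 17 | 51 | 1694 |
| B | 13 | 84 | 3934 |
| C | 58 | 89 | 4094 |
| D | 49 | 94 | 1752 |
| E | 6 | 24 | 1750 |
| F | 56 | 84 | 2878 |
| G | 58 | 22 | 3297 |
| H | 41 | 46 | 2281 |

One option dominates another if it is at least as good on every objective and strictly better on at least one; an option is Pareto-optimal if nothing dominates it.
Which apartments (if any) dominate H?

A

A: commute 17≤41, walk score 51≥46, rent 1694≤2281 — dominates H.
Others (B, C, D, E, F, G) are each worse than H on at least one objective.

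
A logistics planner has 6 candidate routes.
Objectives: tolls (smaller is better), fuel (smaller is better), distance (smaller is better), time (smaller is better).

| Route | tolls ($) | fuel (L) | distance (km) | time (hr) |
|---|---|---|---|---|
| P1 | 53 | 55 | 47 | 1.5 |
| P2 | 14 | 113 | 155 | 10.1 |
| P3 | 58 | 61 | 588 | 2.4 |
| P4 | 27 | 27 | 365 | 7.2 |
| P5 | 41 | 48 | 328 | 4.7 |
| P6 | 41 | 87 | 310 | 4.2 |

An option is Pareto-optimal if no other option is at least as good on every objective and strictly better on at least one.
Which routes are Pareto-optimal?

P1: not dominated (best distance).
P2: not dominated (best tolls).
P3: dominated by P1 (tolls 53≤58, fuel 55≤61, distance 47≤588, time 1.5≤2.4).
P4: not dominated (best fuel).
P5: not dominated.
P6: not dominated.

P1, P2, P4, P5, P6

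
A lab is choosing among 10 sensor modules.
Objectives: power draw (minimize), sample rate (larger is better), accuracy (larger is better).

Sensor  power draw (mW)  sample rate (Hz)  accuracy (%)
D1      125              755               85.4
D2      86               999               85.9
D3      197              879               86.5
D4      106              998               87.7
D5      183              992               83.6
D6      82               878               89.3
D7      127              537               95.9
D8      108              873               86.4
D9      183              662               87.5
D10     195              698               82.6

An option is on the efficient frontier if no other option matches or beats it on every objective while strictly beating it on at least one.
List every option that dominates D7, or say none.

D1: worse on accuracy (85.4 vs 95.9).
D2: worse on accuracy (85.9 vs 95.9).
D3: worse on power draw (197 vs 127).
D4: worse on accuracy (87.7 vs 95.9).
D5: worse on power draw (183 vs 127).
D6: worse on accuracy (89.3 vs 95.9).
D8: worse on accuracy (86.4 vs 95.9).
D9: worse on power draw (183 vs 127).
D10: worse on power draw (195 vs 127).
No option dominates D7.

none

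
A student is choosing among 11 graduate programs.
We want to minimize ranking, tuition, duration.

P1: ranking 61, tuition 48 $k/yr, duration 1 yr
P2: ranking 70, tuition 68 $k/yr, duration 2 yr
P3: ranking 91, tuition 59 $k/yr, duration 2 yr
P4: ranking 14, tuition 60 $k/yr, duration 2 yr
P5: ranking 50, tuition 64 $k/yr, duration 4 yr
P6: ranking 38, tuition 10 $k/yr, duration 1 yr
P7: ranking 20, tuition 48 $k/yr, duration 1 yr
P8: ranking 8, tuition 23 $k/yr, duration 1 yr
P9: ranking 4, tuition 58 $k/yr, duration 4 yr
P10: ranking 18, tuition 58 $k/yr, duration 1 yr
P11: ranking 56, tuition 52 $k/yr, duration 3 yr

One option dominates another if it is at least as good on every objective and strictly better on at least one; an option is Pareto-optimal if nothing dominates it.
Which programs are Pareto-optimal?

P1: dominated by P6 (ranking 38≤61, tuition 10≤48, duration 1≤1).
P2: dominated by P1 (ranking 61≤70, tuition 48≤68, duration 1≤2).
P3: dominated by P1 (ranking 61≤91, tuition 48≤59, duration 1≤2).
P4: dominated by P8 (ranking 8≤14, tuition 23≤60, duration 1≤2).
P5: dominated by P4 (ranking 14≤50, tuition 60≤64, duration 2≤4).
P6: not dominated (best tuition).
P7: dominated by P8 (ranking 8≤20, tuition 23≤48, duration 1≤1).
P8: not dominated.
P9: not dominated (best ranking).
P10: dominated by P8 (ranking 8≤18, tuition 23≤58, duration 1≤1).
P11: dominated by P6 (ranking 38≤56, tuition 10≤52, duration 1≤3).

P6, P8, P9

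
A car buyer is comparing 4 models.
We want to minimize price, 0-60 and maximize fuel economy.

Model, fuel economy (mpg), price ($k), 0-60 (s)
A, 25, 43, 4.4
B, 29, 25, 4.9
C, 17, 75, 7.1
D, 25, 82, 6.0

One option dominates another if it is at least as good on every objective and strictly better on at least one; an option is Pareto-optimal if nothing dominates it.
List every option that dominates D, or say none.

A: fuel economy 25≥25, price 43≤82, 0-60 4.4≤6.0 — dominates D.
B: fuel economy 29≥25, price 25≤82, 0-60 4.9≤6.0 — dominates D.
Others (C) are each worse than D on at least one objective.

A, B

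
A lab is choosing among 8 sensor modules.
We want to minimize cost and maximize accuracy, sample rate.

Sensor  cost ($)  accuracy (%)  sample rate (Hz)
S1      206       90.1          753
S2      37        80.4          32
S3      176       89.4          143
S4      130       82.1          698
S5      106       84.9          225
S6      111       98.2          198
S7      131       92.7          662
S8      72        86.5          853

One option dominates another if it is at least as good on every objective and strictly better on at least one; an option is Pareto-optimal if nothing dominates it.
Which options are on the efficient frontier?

S1: not dominated.
S2: not dominated (best cost).
S3: dominated by S6 (cost 111≤176, accuracy 98.2≥89.4, sample rate 198≥143).
S4: dominated by S8 (cost 72≤130, accuracy 86.5≥82.1, sample rate 853≥698).
S5: dominated by S8 (cost 72≤106, accuracy 86.5≥84.9, sample rate 853≥225).
S6: not dominated (best accuracy).
S7: not dominated.
S8: not dominated (best sample rate).

S1, S2, S6, S7, S8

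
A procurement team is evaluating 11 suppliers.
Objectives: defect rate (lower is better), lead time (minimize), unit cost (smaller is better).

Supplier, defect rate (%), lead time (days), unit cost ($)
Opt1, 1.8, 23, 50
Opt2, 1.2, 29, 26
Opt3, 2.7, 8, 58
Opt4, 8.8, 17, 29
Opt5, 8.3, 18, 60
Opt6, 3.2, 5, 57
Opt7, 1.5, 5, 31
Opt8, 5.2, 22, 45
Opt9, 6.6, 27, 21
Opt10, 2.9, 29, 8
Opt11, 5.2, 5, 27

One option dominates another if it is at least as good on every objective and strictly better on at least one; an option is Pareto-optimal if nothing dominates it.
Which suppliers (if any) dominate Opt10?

Opt1: worse on unit cost (50 vs 8).
Opt2: worse on unit cost (26 vs 8).
Opt3: worse on unit cost (58 vs 8).
Opt4: worse on defect rate (8.8 vs 2.9).
Opt5: worse on defect rate (8.3 vs 2.9).
Opt6: worse on defect rate (3.2 vs 2.9).
Opt7: worse on unit cost (31 vs 8).
Opt8: worse on defect rate (5.2 vs 2.9).
Opt9: worse on defect rate (6.6 vs 2.9).
Opt11: worse on defect rate (5.2 vs 2.9).
No option dominates Opt10.

none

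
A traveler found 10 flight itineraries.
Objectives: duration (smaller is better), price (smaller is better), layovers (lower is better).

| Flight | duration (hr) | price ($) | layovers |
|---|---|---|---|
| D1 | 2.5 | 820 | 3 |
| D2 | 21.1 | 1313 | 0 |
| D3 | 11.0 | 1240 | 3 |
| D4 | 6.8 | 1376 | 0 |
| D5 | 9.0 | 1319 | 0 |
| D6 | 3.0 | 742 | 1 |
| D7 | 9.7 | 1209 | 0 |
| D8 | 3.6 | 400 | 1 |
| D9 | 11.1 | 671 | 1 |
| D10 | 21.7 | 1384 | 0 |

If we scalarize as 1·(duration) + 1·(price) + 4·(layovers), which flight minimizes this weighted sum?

D8

D1: 1·2.5 + 1·820 + 4·3 = 834.5
D2: 1·21.1 + 1·1313 + 4·0 = 1334.1
D3: 1·11.0 + 1·1240 + 4·3 = 1263.0
D4: 1·6.8 + 1·1376 + 4·0 = 1382.8
D5: 1·9.0 + 1·1319 + 4·0 = 1328.0
D6: 1·3.0 + 1·742 + 4·1 = 749.0
D7: 1·9.7 + 1·1209 + 4·0 = 1218.7
D8: 1·3.6 + 1·400 + 4·1 = 407.6
D9: 1·11.1 + 1·671 + 4·1 = 686.1
D10: 1·21.7 + 1·1384 + 4·0 = 1405.7
Lowest: D8 at 407.6.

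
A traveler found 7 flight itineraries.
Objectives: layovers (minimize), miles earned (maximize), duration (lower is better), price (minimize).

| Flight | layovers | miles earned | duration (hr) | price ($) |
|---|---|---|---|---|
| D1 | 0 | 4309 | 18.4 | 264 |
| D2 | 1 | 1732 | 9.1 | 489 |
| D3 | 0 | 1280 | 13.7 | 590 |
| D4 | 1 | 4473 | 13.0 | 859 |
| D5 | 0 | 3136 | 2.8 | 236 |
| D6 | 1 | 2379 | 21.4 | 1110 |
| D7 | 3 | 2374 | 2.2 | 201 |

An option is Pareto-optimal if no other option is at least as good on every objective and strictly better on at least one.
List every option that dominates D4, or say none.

D1: worse on miles earned (4309 vs 4473).
D2: worse on miles earned (1732 vs 4473).
D3: worse on miles earned (1280 vs 4473).
D5: worse on miles earned (3136 vs 4473).
D6: worse on miles earned (2379 vs 4473).
D7: worse on layovers (3 vs 1).
No option dominates D4.

none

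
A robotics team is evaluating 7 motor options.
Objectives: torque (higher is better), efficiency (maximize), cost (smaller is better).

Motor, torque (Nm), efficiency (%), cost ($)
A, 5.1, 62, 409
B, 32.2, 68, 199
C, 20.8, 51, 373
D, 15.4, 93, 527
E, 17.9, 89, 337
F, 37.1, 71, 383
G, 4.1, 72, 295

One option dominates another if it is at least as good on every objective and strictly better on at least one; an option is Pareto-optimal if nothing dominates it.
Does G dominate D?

G vs D: G is worse on torque (4.1 vs 15.4), so it does not dominate D.

No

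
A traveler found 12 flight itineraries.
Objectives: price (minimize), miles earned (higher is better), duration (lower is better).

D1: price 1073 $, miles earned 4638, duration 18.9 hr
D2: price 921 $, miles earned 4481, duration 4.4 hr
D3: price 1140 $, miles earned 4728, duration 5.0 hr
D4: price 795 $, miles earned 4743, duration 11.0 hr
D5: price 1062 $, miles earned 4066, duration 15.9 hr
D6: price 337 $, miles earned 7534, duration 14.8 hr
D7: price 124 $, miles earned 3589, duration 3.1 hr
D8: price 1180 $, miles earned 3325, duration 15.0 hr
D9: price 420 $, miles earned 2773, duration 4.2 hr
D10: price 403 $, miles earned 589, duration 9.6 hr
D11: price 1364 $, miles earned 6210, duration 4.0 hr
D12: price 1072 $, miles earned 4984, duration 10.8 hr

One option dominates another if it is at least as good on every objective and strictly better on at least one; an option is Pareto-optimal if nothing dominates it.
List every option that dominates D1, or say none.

D4: price 795≤1073, miles earned 4743≥4638, duration 11.0≤18.9 — dominates D1.
D6: price 337≤1073, miles earned 7534≥4638, duration 14.8≤18.9 — dominates D1.
D12: price 1072≤1073, miles earned 4984≥4638, duration 10.8≤18.9 — dominates D1.
Others (D2, D3, D5, D7, D8, D9, D10, D11) are each worse than D1 on at least one objective.

D4, D6, D12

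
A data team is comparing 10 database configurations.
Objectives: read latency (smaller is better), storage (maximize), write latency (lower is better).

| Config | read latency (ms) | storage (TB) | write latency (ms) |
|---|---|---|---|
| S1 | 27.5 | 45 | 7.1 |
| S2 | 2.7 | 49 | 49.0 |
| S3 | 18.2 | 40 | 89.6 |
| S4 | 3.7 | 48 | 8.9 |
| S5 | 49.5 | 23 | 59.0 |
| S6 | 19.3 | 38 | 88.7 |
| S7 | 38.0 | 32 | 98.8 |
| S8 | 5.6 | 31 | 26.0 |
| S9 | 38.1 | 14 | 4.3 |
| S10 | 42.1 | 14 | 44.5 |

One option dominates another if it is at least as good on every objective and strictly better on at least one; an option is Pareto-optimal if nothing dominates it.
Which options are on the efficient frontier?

S1, S2, S4, S9

S1: not dominated.
S2: not dominated (best read latency).
S3: dominated by S2 (read latency 2.7≤18.2, storage 49≥40, write latency 49.0≤89.6).
S4: not dominated.
S5: dominated by S1 (read latency 27.5≤49.5, storage 45≥23, write latency 7.1≤59.0).
S6: dominated by S2 (read latency 2.7≤19.3, storage 49≥38, write latency 49.0≤88.7).
S7: dominated by S1 (read latency 27.5≤38.0, storage 45≥32, write latency 7.1≤98.8).
S8: dominated by S4 (read latency 3.7≤5.6, storage 48≥31, write latency 8.9≤26.0).
S9: not dominated (best write latency).
S10: dominated by S1 (read latency 27.5≤42.1, storage 45≥14, write latency 7.1≤44.5).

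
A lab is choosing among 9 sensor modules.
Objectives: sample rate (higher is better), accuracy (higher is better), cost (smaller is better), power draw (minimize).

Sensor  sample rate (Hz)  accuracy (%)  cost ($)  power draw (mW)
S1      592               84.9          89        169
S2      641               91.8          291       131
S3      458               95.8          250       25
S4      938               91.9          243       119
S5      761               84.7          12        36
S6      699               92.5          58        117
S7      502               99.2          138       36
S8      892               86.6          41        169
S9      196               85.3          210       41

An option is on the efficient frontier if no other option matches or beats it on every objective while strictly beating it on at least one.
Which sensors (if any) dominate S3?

none

S1: worse on accuracy (84.9 vs 95.8).
S2: worse on accuracy (91.8 vs 95.8).
S4: worse on accuracy (91.9 vs 95.8).
S5: worse on accuracy (84.7 vs 95.8).
S6: worse on accuracy (92.5 vs 95.8).
S7: worse on power draw (36 vs 25).
S8: worse on accuracy (86.6 vs 95.8).
S9: worse on sample rate (196 vs 458).
No option dominates S3.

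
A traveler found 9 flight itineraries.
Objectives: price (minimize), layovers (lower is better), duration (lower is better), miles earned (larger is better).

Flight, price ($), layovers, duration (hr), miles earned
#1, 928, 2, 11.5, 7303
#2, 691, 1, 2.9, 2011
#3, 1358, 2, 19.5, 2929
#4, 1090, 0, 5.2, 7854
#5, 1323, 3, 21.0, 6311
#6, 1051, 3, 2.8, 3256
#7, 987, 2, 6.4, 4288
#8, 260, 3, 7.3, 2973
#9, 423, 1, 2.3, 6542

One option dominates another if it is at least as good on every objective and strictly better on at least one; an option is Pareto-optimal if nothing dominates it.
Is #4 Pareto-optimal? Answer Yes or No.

#1: worse on layovers (2 vs 0).
#2: worse on layovers (1 vs 0).
#3: worse on price (1358 vs 1090).
#5: worse on price (1323 vs 1090).
#6: worse on layovers (3 vs 0).
#7: worse on layovers (2 vs 0).
#8: worse on layovers (3 vs 0).
#9: worse on layovers (1 vs 0).
No option is at least as good as #4 on every objective and strictly better on one.

Yes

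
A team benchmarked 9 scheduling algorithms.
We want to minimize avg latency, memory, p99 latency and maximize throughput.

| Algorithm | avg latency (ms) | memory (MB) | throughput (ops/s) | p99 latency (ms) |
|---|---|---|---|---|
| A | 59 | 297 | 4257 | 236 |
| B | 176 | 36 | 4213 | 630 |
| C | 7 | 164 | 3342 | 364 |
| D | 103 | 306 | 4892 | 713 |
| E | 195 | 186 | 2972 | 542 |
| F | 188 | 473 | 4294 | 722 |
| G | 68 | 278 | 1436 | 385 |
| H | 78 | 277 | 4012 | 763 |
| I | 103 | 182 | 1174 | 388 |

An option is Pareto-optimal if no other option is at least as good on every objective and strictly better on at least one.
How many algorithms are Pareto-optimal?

5

A: not dominated (best p99 latency).
B: not dominated (best memory).
C: not dominated (best avg latency).
D: not dominated (best throughput).
E: dominated by C (avg latency 7≤195, memory 164≤186, throughput 3342≥2972, p99 latency 364≤542).
F: dominated by D (avg latency 103≤188, memory 306≤473, throughput 4892≥4294, p99 latency 713≤722).
G: dominated by C (avg latency 7≤68, memory 164≤278, throughput 3342≥1436, p99 latency 364≤385).
H: not dominated.
I: dominated by C (avg latency 7≤103, memory 164≤182, throughput 3342≥1174, p99 latency 364≤388).
Pareto-optimal: A, B, C, D, H → 5.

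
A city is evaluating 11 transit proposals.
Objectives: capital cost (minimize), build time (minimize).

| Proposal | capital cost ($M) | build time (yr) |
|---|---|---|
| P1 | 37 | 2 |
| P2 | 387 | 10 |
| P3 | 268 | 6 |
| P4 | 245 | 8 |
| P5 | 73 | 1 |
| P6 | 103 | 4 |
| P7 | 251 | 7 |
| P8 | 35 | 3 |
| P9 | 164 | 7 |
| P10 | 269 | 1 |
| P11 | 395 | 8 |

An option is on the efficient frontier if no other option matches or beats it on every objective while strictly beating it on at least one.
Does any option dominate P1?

P2: worse on capital cost (387 vs 37).
P3: worse on capital cost (268 vs 37).
P4: worse on capital cost (245 vs 37).
P5: worse on capital cost (73 vs 37).
P6: worse on capital cost (103 vs 37).
P7: worse on capital cost (251 vs 37).
P8: worse on build time (3 vs 2).
P9: worse on capital cost (164 vs 37).
P10: worse on capital cost (269 vs 37).
P11: worse on capital cost (395 vs 37).
No option is at least as good as P1 on every objective and strictly better on one.

No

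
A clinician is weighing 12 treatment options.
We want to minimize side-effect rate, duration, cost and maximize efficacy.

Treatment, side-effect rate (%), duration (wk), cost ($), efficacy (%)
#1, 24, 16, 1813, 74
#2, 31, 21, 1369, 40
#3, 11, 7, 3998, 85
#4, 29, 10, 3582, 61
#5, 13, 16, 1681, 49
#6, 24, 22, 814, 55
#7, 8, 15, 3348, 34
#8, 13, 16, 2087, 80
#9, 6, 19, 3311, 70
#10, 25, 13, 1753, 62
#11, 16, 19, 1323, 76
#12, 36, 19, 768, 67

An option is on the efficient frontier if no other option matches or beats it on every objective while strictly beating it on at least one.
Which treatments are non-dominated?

#1: not dominated.
#2: dominated by #11 (side-effect rate 16≤31, duration 19≤21, cost 1323≤1369, efficacy 76≥40).
#3: not dominated (best duration).
#4: not dominated.
#5: not dominated.
#6: not dominated.
#7: not dominated.
#8: not dominated.
#9: not dominated (best side-effect rate).
#10: not dominated.
#11: not dominated.
#12: not dominated (best cost).

#1, #3, #4, #5, #6, #7, #8, #9, #10, #11, #12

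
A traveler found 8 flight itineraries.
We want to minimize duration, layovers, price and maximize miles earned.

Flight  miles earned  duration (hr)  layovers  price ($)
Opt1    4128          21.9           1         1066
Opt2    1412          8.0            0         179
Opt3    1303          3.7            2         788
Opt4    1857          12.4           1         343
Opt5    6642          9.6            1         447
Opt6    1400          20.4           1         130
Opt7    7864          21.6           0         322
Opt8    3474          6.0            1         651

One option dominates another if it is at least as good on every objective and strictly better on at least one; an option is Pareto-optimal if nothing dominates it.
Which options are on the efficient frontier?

Opt2, Opt3, Opt4, Opt5, Opt6, Opt7, Opt8

Opt1: dominated by Opt5 (miles earned 6642≥4128, duration 9.6≤21.9, layovers 1≤1, price 447≤1066).
Opt2: not dominated.
Opt3: not dominated (best duration).
Opt4: not dominated.
Opt5: not dominated.
Opt6: not dominated (best price).
Opt7: not dominated (best miles earned).
Opt8: not dominated.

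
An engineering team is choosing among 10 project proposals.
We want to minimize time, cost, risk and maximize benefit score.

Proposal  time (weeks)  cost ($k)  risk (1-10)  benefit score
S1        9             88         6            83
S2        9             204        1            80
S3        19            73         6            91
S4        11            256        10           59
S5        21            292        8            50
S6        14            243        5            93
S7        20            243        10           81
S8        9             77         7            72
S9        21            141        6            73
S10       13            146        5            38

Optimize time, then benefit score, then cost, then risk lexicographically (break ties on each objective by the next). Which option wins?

First minimize time: best is 9, kept {S1, S2, S8}.
Then maximize benefit score: best is 83, kept {S1}.

S1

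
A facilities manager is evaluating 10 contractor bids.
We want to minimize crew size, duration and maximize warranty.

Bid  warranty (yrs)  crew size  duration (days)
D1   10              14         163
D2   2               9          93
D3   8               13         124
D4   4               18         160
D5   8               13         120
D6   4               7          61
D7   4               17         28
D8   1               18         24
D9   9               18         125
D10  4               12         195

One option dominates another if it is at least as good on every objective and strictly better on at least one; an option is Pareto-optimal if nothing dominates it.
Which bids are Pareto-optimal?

D1, D5, D6, D7, D8, D9

D1: not dominated (best warranty).
D2: dominated by D6 (warranty 4≥2, crew size 7≤9, duration 61≤93).
D3: dominated by D5 (warranty 8≥8, crew size 13≤13, duration 120≤124).
D4: dominated by D3 (warranty 8≥4, crew size 13≤18, duration 124≤160).
D5: not dominated.
D6: not dominated (best crew size).
D7: not dominated.
D8: not dominated (best duration).
D9: not dominated.
D10: dominated by D6 (warranty 4≥4, crew size 7≤12, duration 61≤195).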